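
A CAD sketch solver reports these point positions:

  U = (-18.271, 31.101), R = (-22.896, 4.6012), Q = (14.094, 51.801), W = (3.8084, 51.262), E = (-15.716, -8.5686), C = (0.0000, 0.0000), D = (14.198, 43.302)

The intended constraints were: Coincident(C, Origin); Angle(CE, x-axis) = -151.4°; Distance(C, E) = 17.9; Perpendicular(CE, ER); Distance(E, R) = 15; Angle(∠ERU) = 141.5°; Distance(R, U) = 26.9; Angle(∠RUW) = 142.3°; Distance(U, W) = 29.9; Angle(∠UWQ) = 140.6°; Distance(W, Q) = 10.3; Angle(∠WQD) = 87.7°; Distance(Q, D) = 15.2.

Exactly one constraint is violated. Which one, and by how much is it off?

Distance(Q, D) = 15.2 — off by 6.70.

C = (0.00, 0.00) ✓; CE at -151.4° ✓; |CE| = 17.90 ✓; ∠(CE, ER) = 90.00° ✓; |ER| = 15.00 ✓; ∠ERU = 141.5° ✓; |RU| = 26.90 ✓; ∠RUW = 142.3° ✓; |UW| = 29.90 ✓; ∠UWQ = 140.6° ✓; |WQ| = 10.30 ✓; ∠WQD = 87.70° ✓; |QD| = 8.500 ✗.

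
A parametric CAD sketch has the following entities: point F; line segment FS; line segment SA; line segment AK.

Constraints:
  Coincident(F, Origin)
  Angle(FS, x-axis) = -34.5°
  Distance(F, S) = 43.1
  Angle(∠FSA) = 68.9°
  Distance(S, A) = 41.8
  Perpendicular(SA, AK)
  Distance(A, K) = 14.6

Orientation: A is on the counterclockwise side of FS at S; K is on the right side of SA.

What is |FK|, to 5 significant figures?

60.787

∠FSA = 68.9°, so SA runs at -34.5° + (180° − 68.9°) = 76.600° from the x-axis; with |SA| = 41.8, A = S + 41.8·(cos 76.600°, sin 76.600°) = (45.207, 16.250). SA is perpendicular to AK; with |AK| = 14.6 on the right of SA, K = A + 14.6·(0.97278, -0.23175) = (59.409, 12.866). Then |FK| = |K − F| = 60.787.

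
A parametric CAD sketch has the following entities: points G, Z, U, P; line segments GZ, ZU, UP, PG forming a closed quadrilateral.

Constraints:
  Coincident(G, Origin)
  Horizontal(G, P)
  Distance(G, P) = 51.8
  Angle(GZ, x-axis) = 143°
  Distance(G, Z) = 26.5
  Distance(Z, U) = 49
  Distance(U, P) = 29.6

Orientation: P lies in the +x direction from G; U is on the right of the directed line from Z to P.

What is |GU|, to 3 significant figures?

23.5

Checks: |ZU| = 49.00 ✓; |UP| = 29.60 ✓.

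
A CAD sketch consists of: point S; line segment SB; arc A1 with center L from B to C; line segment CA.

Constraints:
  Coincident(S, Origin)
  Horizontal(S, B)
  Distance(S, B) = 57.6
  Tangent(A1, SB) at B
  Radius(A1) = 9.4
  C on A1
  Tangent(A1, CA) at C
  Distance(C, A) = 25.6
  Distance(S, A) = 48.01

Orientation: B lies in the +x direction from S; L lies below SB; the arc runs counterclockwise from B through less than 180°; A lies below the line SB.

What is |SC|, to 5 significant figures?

49.355

S is at the origin; SB is horizontal with |SB| = 57.6 and B on the +x side, so B = (57.600, 0.0000). A1 meets SB tangentially, so LB is at right angles to SB, so L = B + (0, -9.4) = (57.600, -9.4000). Since LC ⟂ CA (tangency), |LA| = √(9.4² + 25.6²) = 27.271 regardless of where C sits on A1. So A lies on both circle(S, 48.01) and circle(L, 27.271); the below-SB intersection is A = (38.421, -28.788). C is the foot of the tangent from A: C = (49.048, -5.4980).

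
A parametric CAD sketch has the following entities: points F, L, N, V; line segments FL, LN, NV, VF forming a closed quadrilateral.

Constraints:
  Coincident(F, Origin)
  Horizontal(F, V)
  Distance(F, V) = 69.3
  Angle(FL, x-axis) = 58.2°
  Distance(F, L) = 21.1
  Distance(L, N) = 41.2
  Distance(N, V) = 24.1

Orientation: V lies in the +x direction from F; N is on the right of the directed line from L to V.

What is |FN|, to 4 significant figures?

45.86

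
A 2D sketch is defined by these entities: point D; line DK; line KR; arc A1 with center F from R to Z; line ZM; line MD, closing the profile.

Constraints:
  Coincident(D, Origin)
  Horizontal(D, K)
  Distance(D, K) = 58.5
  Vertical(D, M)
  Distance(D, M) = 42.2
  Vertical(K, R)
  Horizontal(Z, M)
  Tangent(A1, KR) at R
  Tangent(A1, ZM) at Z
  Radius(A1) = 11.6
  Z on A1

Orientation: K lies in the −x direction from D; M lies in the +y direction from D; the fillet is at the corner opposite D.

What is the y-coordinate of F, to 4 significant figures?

30.60

DM is vertical with |DM| = 42.2 and M on the +y side, so M = (0.000, 42.20). The virtual corner opposite D is at (-58.50, 42.20). A1 meets KR tangentially, so FR is at right angles to KR and the tangent condition forces FZ to be normal to ZM, with radius 11.6, so the center F sits 11.6 in from both sides at F = (-46.90, 30.60). So F.y = 30.60.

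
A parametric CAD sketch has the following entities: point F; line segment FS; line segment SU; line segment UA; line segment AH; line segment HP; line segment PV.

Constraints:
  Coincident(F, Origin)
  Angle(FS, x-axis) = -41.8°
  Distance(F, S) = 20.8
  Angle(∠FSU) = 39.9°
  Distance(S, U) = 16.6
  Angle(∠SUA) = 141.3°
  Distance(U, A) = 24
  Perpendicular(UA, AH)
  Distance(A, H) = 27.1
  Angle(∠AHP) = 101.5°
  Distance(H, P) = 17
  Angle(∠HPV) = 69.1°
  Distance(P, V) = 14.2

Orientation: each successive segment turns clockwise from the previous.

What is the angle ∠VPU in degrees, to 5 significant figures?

22.938°

F is at the origin; FS runs at -41.8° with length 20.8, so S = (15.506, -13.864). ∠FSU = 39.9° gives SU at 178.10° from the x-axis; with |SU| = 16.6, U = (-1.0850, -13.313). ∠SUA = 141.3° gives UA at 139.40° from the x-axis; with |UA| = 24.0, A = (-19.307, 2.3051). The perpendicularity gives AH at right angles to UA, so AH runs at 49.400°; with |AH| = 27.1, H = (-1.6715, 22.881). ∠AHP = 101.5° gives HP at -29.100° from the x-axis; with |HP| = 17.0, P = (13.183, 14.614). ∠HPV = 69.1° gives PV at -140.00° from the x-axis; with |PV| = 14.2, V = (2.3048, 5.4860). Then cos ∠VPU = PV·PU / (|PV||PU|), giving 22.938°.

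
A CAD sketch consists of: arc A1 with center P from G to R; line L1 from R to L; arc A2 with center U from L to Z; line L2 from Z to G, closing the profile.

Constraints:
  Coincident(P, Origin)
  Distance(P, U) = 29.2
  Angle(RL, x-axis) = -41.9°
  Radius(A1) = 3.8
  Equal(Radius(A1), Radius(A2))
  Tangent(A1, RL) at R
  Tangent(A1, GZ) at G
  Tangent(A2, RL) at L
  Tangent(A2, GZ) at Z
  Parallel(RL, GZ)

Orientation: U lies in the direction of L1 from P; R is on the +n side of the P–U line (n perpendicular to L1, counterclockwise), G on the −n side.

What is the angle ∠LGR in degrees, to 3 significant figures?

75.4°

The slot axis is L1's direction at -41.9°, so u = (cos -41.9°, sin -41.9°) = (0.744, -0.668) and n = (−sin -41.9°, cos -41.9°) = (0.668, 0.744). P is at the origin and U lies 29.2 along u from P, so U = 29.2·u = (21.7, -19.5). Tangency of A1 to both parallel lines with radius 3.8 puts R and G at P ± 3.8·n: R = (2.54, 2.83), G = (-2.54, -2.83). Equal radii place L and Z the same way about U: L = U + 3.8·n = (24.3, -16.7), Z = U − 3.8·n = (19.2, -22.3). Then cos ∠LGR = GL·GR / (|GL||GR|), giving 75.4°.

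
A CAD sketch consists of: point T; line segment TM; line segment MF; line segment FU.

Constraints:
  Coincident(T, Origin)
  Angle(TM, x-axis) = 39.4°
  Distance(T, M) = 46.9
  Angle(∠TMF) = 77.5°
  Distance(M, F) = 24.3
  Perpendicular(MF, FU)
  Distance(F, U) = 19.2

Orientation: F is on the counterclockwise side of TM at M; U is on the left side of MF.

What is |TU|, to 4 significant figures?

30.12

T is at the origin; TM runs at 39.4° with length 46.9, so M = 46.9·(cos 39.4°, sin 39.4°) = (36.24, 29.77). ∠TMF = 77.5°, so MF runs at 39.4° + (180° − 77.5°) = 141.9° from the x-axis; with |MF| = 24.3, F = M + 24.3·(cos 141.9°, sin 141.9°) = (17.12, 44.76). The perpendicularity gives FU at right angles to MF; with |FU| = 19.2 on the left of MF, U = F + 19.2·(-0.6170, -0.7869) = (5.272, 29.65). Then |TU| = |U − T| = 30.12.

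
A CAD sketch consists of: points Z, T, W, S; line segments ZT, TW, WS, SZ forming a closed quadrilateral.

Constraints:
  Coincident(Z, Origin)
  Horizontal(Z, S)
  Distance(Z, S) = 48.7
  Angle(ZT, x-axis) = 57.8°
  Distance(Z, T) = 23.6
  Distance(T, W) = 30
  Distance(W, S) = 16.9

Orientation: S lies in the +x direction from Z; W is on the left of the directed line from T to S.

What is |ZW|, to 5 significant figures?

45.055

Checks: |TW| = 30.00 ✓; |WS| = 16.90 ✓.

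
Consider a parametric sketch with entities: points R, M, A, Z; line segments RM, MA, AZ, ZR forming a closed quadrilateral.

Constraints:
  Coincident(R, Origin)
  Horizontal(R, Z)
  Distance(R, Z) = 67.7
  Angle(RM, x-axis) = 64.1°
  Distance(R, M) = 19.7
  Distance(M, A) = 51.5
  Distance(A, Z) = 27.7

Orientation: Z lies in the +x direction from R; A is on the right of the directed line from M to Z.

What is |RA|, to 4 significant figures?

49.40

Checks: RM at 64.10° ✓; |MA| = 51.50 ✓; |AZ| = 27.70 ✓.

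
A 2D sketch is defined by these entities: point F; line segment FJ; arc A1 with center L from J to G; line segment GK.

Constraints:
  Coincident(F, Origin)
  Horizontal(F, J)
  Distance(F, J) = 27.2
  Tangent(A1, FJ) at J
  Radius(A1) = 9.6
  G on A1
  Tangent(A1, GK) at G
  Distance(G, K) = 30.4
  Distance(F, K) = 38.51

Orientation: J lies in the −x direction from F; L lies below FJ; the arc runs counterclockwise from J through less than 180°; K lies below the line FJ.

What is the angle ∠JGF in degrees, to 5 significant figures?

42.652°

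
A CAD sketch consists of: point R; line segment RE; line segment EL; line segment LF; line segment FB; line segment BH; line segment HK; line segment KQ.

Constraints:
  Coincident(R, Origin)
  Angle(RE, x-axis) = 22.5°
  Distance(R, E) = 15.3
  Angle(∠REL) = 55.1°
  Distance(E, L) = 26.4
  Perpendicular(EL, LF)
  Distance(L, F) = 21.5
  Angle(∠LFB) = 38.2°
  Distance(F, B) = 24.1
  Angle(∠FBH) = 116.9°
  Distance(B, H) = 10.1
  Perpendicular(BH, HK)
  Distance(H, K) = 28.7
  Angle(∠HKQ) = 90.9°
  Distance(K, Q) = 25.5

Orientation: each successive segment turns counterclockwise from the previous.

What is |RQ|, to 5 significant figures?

27.869

BH ⟂ HK, so HK runs at 172.30°; with |HK| = 28.7, K = (-24.017, 23.746). ∠HKQ = 90.9° gives KQ at -98.600° from the x-axis; with |KQ| = 25.5, Q = (-27.831, -1.4674). Then |RQ| = |Q − R| = 27.869.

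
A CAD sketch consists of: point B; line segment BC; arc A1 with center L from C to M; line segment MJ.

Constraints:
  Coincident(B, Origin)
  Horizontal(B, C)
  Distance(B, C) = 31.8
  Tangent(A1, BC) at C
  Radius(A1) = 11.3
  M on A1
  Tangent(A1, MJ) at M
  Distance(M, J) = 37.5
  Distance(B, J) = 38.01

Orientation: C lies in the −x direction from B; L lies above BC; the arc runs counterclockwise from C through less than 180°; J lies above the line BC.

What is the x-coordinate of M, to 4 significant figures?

-22.06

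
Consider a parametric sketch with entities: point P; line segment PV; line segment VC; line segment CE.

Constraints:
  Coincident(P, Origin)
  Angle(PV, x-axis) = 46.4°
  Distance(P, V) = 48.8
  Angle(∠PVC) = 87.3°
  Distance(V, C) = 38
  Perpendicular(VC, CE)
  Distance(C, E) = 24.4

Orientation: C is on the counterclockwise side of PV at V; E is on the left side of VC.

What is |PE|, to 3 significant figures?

43.2

∠PVC = 87.3°, so VC runs at 46.4° + (180° − 87.3°) = 139° from the x-axis; with |VC| = 38.0, C = V + 38.0·(cos 139°, sin 139°) = (4.93, 60.2). VC is perpendicular to CE; with |CE| = 24.4 on the left of VC, E = C + 24.4·(-0.655, -0.756) = (-11.0, 41.8). Then |PE| = |E − P| = 43.2.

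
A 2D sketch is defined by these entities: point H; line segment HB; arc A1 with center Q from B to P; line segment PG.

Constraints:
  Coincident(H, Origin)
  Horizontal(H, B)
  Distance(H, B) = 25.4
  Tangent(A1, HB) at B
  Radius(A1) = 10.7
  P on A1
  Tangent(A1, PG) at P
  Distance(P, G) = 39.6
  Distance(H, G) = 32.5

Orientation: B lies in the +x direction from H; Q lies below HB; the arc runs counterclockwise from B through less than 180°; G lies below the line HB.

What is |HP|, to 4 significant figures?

18.16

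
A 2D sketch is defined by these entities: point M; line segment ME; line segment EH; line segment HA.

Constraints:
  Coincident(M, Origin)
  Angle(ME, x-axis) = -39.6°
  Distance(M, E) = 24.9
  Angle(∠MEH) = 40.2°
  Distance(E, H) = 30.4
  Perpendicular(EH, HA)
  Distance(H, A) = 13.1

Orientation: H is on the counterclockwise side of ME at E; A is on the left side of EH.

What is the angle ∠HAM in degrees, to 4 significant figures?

104.6°

M is at the origin; ME runs at -39.6° with length 24.9, so E = 24.9·(cos -39.6°, sin -39.6°) = (19.19, -15.87). ∠MEH = 40.2°, so EH runs at -39.6° + (180° − 40.2°) = 100.2° from the x-axis; with |EH| = 30.4, H = E + 30.4·(cos 100.2°, sin 100.2°) = (13.80, 14.05). The perpendicularity gives HA at right angles to EH; with |HA| = 13.1 on the left of EH, A = H + 13.1·(-0.9842, -0.1771) = (0.9094, 11.73). Then cos ∠HAM = AH·AM / (|AH||AM|), giving 104.6°.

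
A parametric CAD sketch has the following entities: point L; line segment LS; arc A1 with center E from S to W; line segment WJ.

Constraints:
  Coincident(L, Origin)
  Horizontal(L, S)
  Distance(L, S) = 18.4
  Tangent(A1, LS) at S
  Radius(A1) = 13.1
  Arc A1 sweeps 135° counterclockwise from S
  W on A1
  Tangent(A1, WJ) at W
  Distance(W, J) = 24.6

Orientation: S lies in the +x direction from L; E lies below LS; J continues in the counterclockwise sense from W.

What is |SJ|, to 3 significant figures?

40.6

L is at the origin; L and S share the same y with |LS| = 18.4 and S on the +x side, so S = (18.4, 0.00). Tangency of A1 to LS means the radius ES is perpendicular to LS, so E = S + (0, -13.1) = (18.4, -13.1). On A1, S sits at bearing 90° from E; a 135° counterclockwise sweep puts W at bearing 225°, so W = E + 13.1·(cos 225°, sin 225°) = (9.14, -22.4). Tangency of A1 to WJ means the radius EW is perpendicular to WJ, so WJ runs along (−sin 225°, cos 225°); with |WJ| = 24.6, J = (26.5, -39.8). Then |SJ| = |J − S| = 40.6.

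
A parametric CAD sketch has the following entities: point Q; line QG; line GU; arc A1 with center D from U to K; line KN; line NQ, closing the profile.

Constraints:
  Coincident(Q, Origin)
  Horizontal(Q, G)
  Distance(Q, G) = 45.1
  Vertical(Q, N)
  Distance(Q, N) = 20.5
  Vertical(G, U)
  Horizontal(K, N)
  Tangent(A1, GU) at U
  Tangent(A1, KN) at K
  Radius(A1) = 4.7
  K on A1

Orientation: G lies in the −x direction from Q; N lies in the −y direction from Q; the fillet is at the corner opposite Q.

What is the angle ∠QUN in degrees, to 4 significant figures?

25.26°

Q is at the origin; QG is horizontal with |QG| = 45.1 and G on the −x side, so G = (-45.10, 0.000). Q and N share the same x with |QN| = 20.5 and N on the −y side, so N = (0.000, -20.50). The virtual corner opposite Q is at (-45.10, -20.50). Since A1 is tangent to GU there, DU ⟂ GU and since A1 is tangent to KN there, DK ⟂ KN, with radius 4.7, so the center D sits 4.7 in from both sides at D = (-40.40, -15.80). That places the tangent points at U = (-45.10, -15.80) on GU and K = (-40.40, -20.50) on KN. Then cos ∠QUN = UQ·UN / (|UQ||UN|), giving 25.26°.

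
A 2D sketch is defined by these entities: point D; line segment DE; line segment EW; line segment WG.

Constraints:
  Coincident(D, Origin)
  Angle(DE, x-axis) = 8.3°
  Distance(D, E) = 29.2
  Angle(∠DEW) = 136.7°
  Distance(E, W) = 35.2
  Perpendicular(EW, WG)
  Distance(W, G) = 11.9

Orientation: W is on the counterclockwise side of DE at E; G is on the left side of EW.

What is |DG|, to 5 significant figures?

57.033

D is at the origin; DE runs at 8.3° with length 29.2, so E = 29.2·(cos 8.3°, sin 8.3°) = (28.894, 4.2152). ∠DEW = 136.7°, so EW runs at 8.3° + (180° − 136.7°) = 51.600° from the x-axis; with |EW| = 35.2, W = E + 35.2·(cos 51.600°, sin 51.600°) = (50.759, 31.801). EW is perpendicular to WG; with |WG| = 11.9 on the left of EW, G = W + 11.9·(-0.78369, 0.62115) = (41.433, 39.193). Then |DG| = |G − D| = 57.033.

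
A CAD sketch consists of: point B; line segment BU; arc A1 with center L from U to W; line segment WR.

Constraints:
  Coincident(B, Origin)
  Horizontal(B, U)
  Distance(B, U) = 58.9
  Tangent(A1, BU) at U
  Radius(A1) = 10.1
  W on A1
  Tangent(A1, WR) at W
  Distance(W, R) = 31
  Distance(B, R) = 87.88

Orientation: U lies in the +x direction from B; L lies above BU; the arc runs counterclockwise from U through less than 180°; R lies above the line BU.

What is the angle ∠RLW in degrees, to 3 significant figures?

72.0°

B is at the origin; B and U share the same y with |BU| = 58.9 and U on the +x side, so U = (58.9, 0.00). The tangent condition forces LU to be normal to BU, so L = U + (0, 10.1) = (58.9, 10.1). Since LW ⟂ WR (tangency), |LR| = √(10.1² + 31.0²) = 32.6 regardless of where W sits on A1. So R lies on both circle(B, 87.88) and circle(L, 32.6); the above-BU intersection is R = (81.0, 34.1). W is the foot of the tangent from R: W = (68.1, 5.89).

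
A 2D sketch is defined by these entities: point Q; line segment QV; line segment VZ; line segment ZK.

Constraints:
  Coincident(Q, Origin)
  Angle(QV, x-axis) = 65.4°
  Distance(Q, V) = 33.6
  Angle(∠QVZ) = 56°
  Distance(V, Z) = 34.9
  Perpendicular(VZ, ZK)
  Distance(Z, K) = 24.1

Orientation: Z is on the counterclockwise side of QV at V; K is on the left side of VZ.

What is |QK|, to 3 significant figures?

16.5

Q is at the origin; QV runs at 65.4° with length 33.6, so V = 33.6·(cos 65.4°, sin 65.4°) = (14.0, 30.6). ∠QVZ = 56.0°, so VZ runs at 65.4° + (180° − 56.0°) = 189° from the x-axis; with |VZ| = 34.9, Z = V + 34.9·(cos 189°, sin 189°) = (-20.4, 24.9). VZ ⟂ ZK; with |ZK| = 24.1 on the left of VZ, K = Z + 24.1·(0.163, -0.987) = (-16.5, 1.07). Then |QK| = |K − Q| = 16.5.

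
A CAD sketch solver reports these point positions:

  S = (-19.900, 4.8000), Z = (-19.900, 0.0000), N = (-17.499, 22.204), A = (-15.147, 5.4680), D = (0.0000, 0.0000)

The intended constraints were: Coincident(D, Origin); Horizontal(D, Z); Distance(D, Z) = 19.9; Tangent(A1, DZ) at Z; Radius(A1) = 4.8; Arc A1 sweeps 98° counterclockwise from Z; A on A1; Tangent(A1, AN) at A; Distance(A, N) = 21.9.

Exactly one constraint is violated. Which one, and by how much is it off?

Distance(A, N) = 21.9 — off by 5.00.

D = (0.00, 0.00) ✓; D.y = 0.00, Z.y = 0.00 ✓; |DZ| = 19.90 ✓; ∠(SZ, ZD) = 90.00° ✓; |SZ| = 4.800 ✓; bearing(S→A) − bearing(S→Z) = 98.00° ✓; |SA| = 4.800 ✓; ∠(SA, AN) = 90.00° ✓; |AN| = 16.90 ✗.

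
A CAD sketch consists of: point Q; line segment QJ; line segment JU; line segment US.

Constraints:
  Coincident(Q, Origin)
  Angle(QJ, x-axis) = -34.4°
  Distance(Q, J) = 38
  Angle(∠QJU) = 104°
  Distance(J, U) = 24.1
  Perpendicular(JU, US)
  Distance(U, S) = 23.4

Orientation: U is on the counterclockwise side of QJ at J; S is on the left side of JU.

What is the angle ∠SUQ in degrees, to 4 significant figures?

42.08°

∠QJU = 104.0°, so JU runs at -34.4° + (180° − 104.0°) = 41.60° from the x-axis; with |JU| = 24.1, U = J + 24.1·(cos 41.60°, sin 41.60°) = (49.38, -5.468). JU is perpendicular to US; with |US| = 23.4 on the left of JU, S = U + 23.4·(-0.6639, 0.7478) = (33.84, 12.03). Then cos ∠SUQ = US·UQ / (|US||UQ|), giving 42.08°.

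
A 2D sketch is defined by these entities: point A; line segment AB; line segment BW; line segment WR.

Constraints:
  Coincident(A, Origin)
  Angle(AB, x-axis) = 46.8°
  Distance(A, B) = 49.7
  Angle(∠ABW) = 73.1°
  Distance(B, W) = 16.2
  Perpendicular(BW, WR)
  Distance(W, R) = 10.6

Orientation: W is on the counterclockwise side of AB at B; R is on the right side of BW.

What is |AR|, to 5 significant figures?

58.180

A is at the origin; AB runs at 46.8° with length 49.7, so B = 49.7·(cos 46.8°, sin 46.8°) = (34.022, 36.230). ∠ABW = 73.1°, so BW runs at 46.8° + (180° − 73.1°) = 153.70° from the x-axis; with |BW| = 16.2, W = B + 16.2·(cos 153.70°, sin 153.70°) = (19.499, 43.407). The perpendicularity gives WR at right angles to BW; with |WR| = 10.6 on the right of BW, R = W + 10.6·(0.44307, 0.89649) = (24.195, 52.910). Then |AR| = |R − A| = 58.180.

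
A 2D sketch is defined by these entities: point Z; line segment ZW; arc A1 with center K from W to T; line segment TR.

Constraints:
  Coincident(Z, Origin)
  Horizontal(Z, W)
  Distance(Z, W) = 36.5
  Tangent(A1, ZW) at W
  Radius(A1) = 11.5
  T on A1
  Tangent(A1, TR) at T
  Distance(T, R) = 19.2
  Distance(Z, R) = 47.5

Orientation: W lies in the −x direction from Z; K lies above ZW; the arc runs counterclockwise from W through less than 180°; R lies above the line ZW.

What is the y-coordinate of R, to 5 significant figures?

33.678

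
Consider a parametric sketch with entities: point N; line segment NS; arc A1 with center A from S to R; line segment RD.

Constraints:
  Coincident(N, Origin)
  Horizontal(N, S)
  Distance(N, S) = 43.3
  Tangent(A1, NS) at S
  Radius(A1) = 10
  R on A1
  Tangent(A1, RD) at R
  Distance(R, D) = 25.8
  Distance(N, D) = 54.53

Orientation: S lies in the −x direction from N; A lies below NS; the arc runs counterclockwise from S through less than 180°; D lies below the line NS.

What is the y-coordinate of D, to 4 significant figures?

-37.43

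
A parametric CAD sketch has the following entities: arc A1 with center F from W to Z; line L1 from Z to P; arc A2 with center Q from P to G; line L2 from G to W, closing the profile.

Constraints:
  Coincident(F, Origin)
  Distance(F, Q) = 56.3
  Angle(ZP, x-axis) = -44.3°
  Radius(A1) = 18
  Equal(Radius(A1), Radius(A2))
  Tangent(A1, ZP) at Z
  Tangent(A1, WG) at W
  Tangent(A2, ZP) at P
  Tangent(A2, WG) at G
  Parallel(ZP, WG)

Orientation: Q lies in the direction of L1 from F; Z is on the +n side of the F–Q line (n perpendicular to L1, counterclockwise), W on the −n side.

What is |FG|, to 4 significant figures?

59.11

Tangency of A1 to both parallel lines with radius 18.0 puts Z and W at F ± 18.0·n: Z = (12.57, 12.88), W = (-12.57, -12.88). Equal radii place P and G the same way about Q: P = Q + 18.0·n = (52.86, -26.44), G = Q − 18.0·n = (27.72, -52.20). Then |FG| = |G − F| = 59.11.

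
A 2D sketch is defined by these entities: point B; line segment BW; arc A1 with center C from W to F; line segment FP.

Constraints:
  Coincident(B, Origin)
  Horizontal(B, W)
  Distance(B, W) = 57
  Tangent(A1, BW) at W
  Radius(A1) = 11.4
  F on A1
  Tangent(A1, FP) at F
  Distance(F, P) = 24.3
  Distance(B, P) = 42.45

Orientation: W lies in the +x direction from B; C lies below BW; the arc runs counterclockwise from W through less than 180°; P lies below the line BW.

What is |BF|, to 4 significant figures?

47.78

Checks: |CF| = 11.40 ✓; ∠(CF, FP) = 90.00° ✓; |FP| = 24.30 ✓; |BP| = 42.45 ✓.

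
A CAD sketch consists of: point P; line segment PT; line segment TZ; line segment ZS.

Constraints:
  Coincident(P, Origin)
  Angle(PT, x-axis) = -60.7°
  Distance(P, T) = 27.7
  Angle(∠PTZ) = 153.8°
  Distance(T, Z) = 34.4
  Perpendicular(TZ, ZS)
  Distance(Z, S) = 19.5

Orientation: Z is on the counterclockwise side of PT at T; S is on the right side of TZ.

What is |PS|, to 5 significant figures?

67.215

P is at the origin; PT runs at -60.7° with length 27.7, so T = 27.7·(cos -60.7°, sin -60.7°) = (13.556, -24.156). ∠PTZ = 153.8°, so TZ runs at -60.7° + (180° − 153.8°) = -34.500° from the x-axis; with |TZ| = 34.4, Z = T + 34.4·(cos -34.500°, sin -34.500°) = (41.906, -43.641). TZ ⟂ ZS; with |ZS| = 19.5 on the right of TZ, S = Z + 19.5·(-0.56641, -0.82413) = (30.861, -59.711). Then |PS| = |S − P| = 67.215.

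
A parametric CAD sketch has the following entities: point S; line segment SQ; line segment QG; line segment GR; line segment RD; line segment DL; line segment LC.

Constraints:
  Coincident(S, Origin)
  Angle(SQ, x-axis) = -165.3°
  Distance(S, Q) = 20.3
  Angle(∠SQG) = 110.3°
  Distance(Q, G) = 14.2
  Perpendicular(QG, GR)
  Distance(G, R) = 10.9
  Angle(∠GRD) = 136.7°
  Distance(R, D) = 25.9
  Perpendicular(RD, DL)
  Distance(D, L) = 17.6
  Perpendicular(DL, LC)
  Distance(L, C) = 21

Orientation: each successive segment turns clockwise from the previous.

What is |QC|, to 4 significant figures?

3.101

S is at the origin; SQ runs at -165.3° with length 20.3, so Q = (-19.64, -5.151). ∠SQG = 110.3° gives QG at 125.0° from the x-axis; with |QG| = 14.2, G = (-27.78, 6.481). QG is perpendicular to GR, so GR runs at 35.00°; with |GR| = 10.9, R = (-18.85, 12.73). ∠GRD = 136.7° gives RD at -8.300° from the x-axis; with |RD| = 25.9, D = (6.777, 8.994). RD ⟂ DL, so DL runs at -98.30°; with |DL| = 17.6, L = (4.236, -8.422). DL ⟂ LC, so LC runs at 171.7°; with |LC| = 21.0, C = (-16.54, -5.390). Then |QC| = |C − Q| = 3.101.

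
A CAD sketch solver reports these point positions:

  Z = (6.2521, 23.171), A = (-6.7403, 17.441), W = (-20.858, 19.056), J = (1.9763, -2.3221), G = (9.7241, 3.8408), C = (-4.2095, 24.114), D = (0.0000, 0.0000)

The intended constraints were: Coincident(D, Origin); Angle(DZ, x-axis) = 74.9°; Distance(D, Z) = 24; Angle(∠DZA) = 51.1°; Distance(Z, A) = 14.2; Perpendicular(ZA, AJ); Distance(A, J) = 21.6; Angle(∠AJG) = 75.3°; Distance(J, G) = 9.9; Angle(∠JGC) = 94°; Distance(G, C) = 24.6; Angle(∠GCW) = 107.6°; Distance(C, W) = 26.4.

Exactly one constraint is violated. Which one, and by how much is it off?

Distance(C, W) = 26.4 — off by 9.00.

D = (0.00, 0.00) ✓; DZ at 74.90° ✓; |DZ| = 24.00 ✓; ∠DZA = 51.10° ✓; |ZA| = 14.20 ✓; ∠(ZA, AJ) = 90.00° ✓; |AJ| = 21.60 ✓; ∠AJG = 75.30° ✓; |JG| = 9.900 ✓; ∠JGC = 94.00° ✓; |GC| = 24.60 ✓; ∠GCW = 107.6° ✓; |CW| = 17.40 ✗.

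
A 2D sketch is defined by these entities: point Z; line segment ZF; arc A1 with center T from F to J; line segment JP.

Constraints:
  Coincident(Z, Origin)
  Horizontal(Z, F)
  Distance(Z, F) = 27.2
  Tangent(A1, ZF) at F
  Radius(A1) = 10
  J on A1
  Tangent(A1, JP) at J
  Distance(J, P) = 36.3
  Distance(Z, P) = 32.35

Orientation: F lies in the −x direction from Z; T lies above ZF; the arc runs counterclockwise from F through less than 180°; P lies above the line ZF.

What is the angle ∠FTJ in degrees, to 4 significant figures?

51.51°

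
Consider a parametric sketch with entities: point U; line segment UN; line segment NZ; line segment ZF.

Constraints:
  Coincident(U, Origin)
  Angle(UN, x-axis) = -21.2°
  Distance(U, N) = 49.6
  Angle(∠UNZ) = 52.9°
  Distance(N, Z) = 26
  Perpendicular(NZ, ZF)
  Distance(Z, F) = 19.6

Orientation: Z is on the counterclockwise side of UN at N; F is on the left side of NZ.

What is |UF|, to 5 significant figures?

20.341

∠UNZ = 52.9°, so NZ runs at -21.2° + (180° − 52.9°) = 105.90° from the x-axis; with |NZ| = 26.0, Z = N + 26.0·(cos 105.90°, sin 105.90°) = (39.120, 7.0687). NZ ⟂ ZF; with |ZF| = 19.6 on the left of NZ, F = Z + 19.6·(-0.96174, -0.27396) = (20.270, 1.6991). Then |UF| = |F − U| = 20.341.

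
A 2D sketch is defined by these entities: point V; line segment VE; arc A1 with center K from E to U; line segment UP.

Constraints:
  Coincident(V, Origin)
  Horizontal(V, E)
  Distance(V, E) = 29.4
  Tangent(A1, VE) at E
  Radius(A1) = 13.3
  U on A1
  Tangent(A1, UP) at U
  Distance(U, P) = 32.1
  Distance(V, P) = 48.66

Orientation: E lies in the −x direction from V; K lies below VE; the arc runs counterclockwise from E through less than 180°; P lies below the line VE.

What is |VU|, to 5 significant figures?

45.027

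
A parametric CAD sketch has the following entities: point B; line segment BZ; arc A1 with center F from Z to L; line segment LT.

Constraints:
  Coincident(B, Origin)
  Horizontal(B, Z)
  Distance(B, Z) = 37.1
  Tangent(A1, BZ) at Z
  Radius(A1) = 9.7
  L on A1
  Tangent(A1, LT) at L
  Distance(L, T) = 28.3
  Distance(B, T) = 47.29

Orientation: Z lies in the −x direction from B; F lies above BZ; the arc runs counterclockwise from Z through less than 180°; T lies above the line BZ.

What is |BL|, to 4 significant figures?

29.13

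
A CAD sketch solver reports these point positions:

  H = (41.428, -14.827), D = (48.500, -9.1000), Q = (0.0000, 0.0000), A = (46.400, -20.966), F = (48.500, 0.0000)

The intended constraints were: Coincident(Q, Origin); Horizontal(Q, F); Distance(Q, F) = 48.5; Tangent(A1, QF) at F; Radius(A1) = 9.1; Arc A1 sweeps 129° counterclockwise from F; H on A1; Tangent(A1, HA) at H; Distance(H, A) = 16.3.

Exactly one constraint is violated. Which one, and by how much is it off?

Distance(H, A) = 16.3 — off by 8.40.

Q = (0.00, 0.00) ✓; Q.y = 0.00, F.y = 0.00 ✓; |QF| = 48.50 ✓; ∠(DF, FQ) = 90.00° ✓; |DF| = 9.100 ✓; bearing(D→H) − bearing(D→F) = 129.0° ✓; |DH| = 9.100 ✓; ∠(DH, HA) = 90.00° ✓; |HA| = 7.900 ✗.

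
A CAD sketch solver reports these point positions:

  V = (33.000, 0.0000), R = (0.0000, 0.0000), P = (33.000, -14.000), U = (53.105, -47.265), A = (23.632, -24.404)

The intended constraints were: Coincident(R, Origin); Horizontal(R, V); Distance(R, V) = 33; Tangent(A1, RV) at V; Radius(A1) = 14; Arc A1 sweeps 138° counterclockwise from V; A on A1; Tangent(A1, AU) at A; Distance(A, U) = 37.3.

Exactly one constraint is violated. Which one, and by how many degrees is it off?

Tangent(A1, AU) at A — off by 4.20°.

R = (0.00, 0.00) ✓; R.y = 0.00, V.y = 0.00 ✓; |RV| = 33.00 ✓; ∠(PV, VR) = 90.00° ✓; |PV| = 14.00 ✓; bearing(P→A) − bearing(P→V) = 138.0° ✓; |PA| = 14.00 ✓; ∠(PA, AU) = 85.80° ✗; |AU| = 37.30 ✓.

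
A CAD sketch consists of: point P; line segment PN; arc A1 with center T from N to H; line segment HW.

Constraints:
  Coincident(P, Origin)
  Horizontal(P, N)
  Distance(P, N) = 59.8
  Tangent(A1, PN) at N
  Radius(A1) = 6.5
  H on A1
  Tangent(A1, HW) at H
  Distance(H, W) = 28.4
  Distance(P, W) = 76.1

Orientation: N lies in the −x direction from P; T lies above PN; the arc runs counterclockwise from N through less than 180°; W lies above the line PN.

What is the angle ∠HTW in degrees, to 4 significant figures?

77.11°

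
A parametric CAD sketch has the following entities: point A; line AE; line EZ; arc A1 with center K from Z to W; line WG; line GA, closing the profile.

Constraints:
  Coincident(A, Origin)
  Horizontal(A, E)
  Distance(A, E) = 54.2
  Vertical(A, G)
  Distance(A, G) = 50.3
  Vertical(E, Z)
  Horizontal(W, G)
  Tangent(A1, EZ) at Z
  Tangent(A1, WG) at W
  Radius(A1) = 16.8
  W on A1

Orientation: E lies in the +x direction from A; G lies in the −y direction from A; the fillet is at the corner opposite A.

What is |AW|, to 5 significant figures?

62.681

A is at the origin; AE is horizontal with |AE| = 54.2 and E on the +x side, so E = (54.200, 0.0000). AG is vertical with |AG| = 50.3 and G on the −y side, so G = (0.0000, -50.300). The virtual corner opposite A is at (54.200, -50.300). The tangent condition forces KZ to be normal to EZ and since A1 is tangent to WG there, KW ⟂ WG, with radius 16.8, so the center K sits 16.8 in from both sides at K = (37.400, -33.500). That places the tangent points at Z = (54.200, -33.500) on EZ and W = (37.400, -50.300) on WG. Then |AW| = |W − A| = 62.681.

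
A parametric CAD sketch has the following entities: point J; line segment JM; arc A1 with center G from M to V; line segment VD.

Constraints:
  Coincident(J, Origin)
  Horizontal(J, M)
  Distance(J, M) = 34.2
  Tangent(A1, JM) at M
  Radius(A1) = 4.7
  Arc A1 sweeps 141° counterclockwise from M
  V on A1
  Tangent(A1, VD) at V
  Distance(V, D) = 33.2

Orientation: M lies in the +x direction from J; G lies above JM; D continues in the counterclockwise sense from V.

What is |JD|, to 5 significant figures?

31.374

On A1, M sits at bearing -90° from G; a 141° counterclockwise sweep puts V at bearing 51°, so V = G + 4.7·(cos 51°, sin 51°) = (37.158, 8.3526). Since A1 is tangent to VD there, GV ⟂ VD, so VD runs along (−sin 51°, cos 51°); with |VD| = 33.2, D = (11.357, 29.246). Then |JD| = |D − J| = 31.374.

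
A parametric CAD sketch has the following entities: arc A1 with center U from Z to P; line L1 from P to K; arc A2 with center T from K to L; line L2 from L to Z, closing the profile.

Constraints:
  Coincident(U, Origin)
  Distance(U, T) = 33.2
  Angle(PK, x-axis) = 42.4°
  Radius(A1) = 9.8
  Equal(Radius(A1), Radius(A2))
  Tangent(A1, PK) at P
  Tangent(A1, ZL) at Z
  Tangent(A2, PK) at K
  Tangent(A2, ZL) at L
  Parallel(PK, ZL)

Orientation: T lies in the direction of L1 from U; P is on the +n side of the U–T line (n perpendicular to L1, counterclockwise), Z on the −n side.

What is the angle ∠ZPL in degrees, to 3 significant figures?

59.4°

Tangency of A1 to both parallel lines with radius 9.8 puts P and Z at U ± 9.8·n: P = (-6.61, 7.24), Z = (6.61, -7.24). Equal radii place K and L the same way about T: K = T + 9.8·n = (17.9, 29.6), L = T − 9.8·n = (31.1, 15.1). Then cos ∠ZPL = PZ·PL / (|PZ||PL|), giving 59.4°.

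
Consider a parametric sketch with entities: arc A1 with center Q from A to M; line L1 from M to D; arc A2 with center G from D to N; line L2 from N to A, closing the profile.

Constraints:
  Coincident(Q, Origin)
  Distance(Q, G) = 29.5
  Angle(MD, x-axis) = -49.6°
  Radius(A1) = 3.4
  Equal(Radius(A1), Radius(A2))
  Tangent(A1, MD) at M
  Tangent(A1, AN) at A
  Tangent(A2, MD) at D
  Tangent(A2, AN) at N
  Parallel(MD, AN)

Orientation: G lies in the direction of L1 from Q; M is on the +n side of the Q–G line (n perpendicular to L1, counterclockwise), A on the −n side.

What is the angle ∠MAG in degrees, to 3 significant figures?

83.4°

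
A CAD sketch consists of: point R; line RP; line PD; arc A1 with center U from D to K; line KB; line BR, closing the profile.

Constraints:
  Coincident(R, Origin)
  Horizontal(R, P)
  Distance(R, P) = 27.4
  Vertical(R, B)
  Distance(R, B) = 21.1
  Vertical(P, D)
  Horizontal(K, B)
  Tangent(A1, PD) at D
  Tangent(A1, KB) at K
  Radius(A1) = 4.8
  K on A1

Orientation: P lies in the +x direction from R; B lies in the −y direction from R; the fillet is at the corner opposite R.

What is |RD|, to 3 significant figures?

31.9

R is at the origin; R and P share the same y with |RP| = 27.4 and P on the +x side, so P = (27.4, 0.00). RB is vertical with |RB| = 21.1 and B on the −y side, so B = (0.00, -21.1). The virtual corner opposite R is at (27.4, -21.1). A1 meets PD tangentially, so UD is at right angles to PD and tangency of A1 to KB means the radius UK is perpendicular to KB, with radius 4.8, so the center U sits 4.8 in from both sides at U = (22.6, -16.3). That places the tangent points at D = (27.4, -16.3) on PD and K = (22.6, -21.1) on KB. Then |RD| = |D − R| = 31.9.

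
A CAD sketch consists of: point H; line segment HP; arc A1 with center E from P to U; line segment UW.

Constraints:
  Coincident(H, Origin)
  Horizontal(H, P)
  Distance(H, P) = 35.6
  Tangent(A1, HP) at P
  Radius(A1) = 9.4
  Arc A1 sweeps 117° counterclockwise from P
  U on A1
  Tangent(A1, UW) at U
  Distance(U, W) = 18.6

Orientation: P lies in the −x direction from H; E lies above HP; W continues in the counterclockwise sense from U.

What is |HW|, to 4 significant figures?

46.76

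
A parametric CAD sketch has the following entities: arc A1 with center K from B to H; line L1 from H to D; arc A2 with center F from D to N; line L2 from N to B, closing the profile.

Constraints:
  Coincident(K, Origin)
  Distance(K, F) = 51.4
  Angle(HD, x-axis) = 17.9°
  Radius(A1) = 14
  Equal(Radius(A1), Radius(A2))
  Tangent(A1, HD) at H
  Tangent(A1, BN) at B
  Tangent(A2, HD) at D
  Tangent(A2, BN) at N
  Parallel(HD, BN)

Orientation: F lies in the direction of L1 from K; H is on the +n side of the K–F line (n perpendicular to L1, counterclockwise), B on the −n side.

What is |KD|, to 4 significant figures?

53.27

The slot axis is L1's direction at 17.9°, so u = (cos 17.9°, sin 17.9°) = (0.9516, 0.3074) and n = (−sin 17.9°, cos 17.9°) = (-0.3074, 0.9516). K is at the origin and F lies 51.4 along u from K, so F = 51.4·u = (48.91, 15.80). Tangency of A1 to both parallel lines with radius 14.0 puts H and B at K ± 14.0·n: H = (-4.303, 13.32), B = (4.303, -13.32). Equal radii place D and N the same way about F: D = F + 14.0·n = (44.61, 29.12), N = F − 14.0·n = (53.21, 2.476). Then |KD| = |D − K| = 53.27.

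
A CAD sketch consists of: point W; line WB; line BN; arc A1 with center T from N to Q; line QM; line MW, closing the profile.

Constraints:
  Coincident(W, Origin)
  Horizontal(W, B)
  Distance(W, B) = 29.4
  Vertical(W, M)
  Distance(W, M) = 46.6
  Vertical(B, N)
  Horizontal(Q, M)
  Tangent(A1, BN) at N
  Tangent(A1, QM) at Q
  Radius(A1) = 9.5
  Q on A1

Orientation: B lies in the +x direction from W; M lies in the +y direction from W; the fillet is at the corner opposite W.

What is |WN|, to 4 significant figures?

47.34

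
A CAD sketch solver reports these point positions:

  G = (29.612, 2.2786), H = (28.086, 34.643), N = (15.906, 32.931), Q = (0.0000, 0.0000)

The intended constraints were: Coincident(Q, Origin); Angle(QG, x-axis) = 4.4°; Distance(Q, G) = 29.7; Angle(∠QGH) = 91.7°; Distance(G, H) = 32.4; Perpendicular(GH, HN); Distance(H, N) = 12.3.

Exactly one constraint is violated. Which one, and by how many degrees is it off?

Perpendicular(GH, HN) — off by 5.30°.

Q = (0.00, 0.00) ✓; QG at 4.400° ✓; |QG| = 29.70 ✓; ∠QGH = 91.70° ✓; |GH| = 32.40 ✓; ∠(GH, HN) = 95.30° ✗; |HN| = 12.30 ✓.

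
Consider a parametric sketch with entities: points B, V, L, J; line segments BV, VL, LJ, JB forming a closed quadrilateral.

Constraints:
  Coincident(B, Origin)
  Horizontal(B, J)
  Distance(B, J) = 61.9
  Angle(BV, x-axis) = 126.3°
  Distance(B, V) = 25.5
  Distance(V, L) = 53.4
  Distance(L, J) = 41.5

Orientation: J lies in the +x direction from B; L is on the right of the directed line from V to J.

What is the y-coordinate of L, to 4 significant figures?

-16.17

B is at the origin; BJ is horizontal with |BJ| = 61.9 and J in +x, so J = (61.9, 0). BV runs at 126.3° with |BV| = 25.5, so V = (-15.10, 20.55). L is determined by |VL| = 53.4 and |LJ| = 41.5 together: it lies at the intersection of circle(V, 53.4) and circle(J, 41.5). With |VJ| = 79.69, the foot of the radical line on VJ is 46.93 from V and the perpendicular offset is √(53.4² − 46.93²) = 25.48. Taking the right-of-VJ solution: L = (23.68, -16.17).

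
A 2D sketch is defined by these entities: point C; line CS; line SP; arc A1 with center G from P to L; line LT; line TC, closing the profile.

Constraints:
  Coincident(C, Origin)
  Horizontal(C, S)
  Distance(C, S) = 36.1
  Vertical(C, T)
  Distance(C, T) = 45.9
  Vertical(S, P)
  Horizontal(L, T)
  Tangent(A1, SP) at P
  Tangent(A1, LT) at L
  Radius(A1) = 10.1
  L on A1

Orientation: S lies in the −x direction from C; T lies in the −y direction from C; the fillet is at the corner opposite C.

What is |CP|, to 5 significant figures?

50.841

C is at the origin; CS is horizontal with |CS| = 36.1 and S on the −x side, so S = (-36.100, 0.0000). C and T share the same x with |CT| = 45.9 and T on the −y side, so T = (0.0000, -45.900). The virtual corner opposite C is at (-36.100, -45.900). Tangency of A1 to SP means the radius GP is perpendicular to SP and the tangent condition forces GL to be normal to LT, with radius 10.1, so the center G sits 10.1 in from both sides at G = (-26.000, -35.800). That places the tangent points at P = (-36.100, -35.800) on SP and L = (-26.000, -45.900) on LT. Then |CP| = |P − C| = 50.841.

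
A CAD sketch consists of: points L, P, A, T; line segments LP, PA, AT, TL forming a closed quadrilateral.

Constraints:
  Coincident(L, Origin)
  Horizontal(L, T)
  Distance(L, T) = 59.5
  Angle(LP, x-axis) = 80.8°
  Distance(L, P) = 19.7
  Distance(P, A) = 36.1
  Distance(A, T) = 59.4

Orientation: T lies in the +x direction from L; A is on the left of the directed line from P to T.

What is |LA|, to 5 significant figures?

54.307

L is at the origin; LT is horizontal with |LT| = 59.5 and T in +x, so T = (59.5, 0). LP runs at 80.8° with |LP| = 19.7, so P = (3.1497, 19.447). A is determined by |PA| = 36.1 and |AT| = 59.4 together: it lies at the intersection of circle(P, 36.1) and circle(T, 59.4). With |PT| = 59.611, the foot of the radical line on PT is 11.142 from P and the perpendicular offset is √(36.1² − 11.142²) = 34.338. Taking the left-of-PT solution: A = (24.884, 48.271).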